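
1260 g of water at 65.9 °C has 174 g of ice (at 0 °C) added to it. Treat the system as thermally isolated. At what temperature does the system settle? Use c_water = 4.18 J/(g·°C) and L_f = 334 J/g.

Energy balance with sensible and latent terms:
fusion: m_ice L_f = 174×334 = 58116; warm the meltwater: 727.32 T; water: 5266.8(T − 65.9)
5994.1 T = 347082 − 58116 = 288966
T ≈ 48.21 °C. Since T > 0 °C, the all-ice-melts assumption holds.

T_f ≈ 48.2 °C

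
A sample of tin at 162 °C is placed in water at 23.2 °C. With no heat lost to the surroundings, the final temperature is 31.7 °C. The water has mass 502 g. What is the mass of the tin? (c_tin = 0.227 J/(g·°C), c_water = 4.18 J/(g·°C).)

|Q_tin| = |Q_water|:
m·0.227·(162 − 31.7) = 502·4.18·(31.7 − 23.2)
29.58 m = 17836  ⇒  m ≈ 603 g

m ≈ 603 g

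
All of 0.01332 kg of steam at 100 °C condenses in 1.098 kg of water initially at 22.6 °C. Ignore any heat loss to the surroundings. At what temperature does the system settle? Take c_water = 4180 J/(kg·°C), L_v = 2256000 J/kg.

Let T be the final temperature. ΣQ_i = 0:
condense steam: −0.01332×2256000 = −30050; condensed water 100 °C→T: 55.68(T − 100); water warms: 1.098×4180×(T − 22.6) = 4589.6(T − 22.6)
4645.3 T = 30050 + 5567.8 + 103726 = 139344
T ≈ 30.00 °C — below 100 °C, confirming all the steam condensed.

T_f ≈ 30.0 °C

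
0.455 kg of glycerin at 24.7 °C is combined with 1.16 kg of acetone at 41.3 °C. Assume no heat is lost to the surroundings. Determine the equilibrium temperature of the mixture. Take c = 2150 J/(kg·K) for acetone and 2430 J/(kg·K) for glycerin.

Set heat shed by the hot body equal to heat absorbed by the cold body:
1.16×2150×(41.3 − T) = 0.455×2430×(T − 24.7)
2494(41.3 − T) = 1105.7(T − 24.7)
3599.7 T = 130312  ⇒  T ≈ 36.20 °C

T_f ≈ 36.2 °C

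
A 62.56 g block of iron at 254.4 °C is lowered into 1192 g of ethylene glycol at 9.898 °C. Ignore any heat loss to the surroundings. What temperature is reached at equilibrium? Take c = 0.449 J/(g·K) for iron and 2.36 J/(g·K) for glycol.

T_f ≈ 12.3 °C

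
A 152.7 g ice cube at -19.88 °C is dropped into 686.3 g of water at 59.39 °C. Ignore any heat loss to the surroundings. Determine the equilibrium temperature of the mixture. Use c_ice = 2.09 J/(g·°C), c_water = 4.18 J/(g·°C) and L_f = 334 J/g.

Let T be the final temperature. ΣQ_i = 0:
warm ice to 0 °C: 152.7×2.09×(0 − (-19.88)) = 6344.6
  melt ice: 152.7×334 = 51002
  meltwater 0→T: 152.7×4.18×T = 638.29 T
  water cools: 686.3×4.18×(T − 59.39) = 2868.7(T − 59.39)
3507 T = 170374 − 57346 = 113028
T ≈ 32.23 °C (positive, so assuming full melt was valid).

T_f ≈ 32.2 °C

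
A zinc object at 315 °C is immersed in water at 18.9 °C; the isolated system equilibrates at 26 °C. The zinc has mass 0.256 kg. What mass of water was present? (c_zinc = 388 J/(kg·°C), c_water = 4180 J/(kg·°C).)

Net heat exchanged in the isolated system is zero:
0.256·388·(26 − 315) + m·4180·(26 − 18.9) = 0
29678 m = 28706
m = 28706/29678 ≈ 0.9672 kg

m ≈ 0.967 kg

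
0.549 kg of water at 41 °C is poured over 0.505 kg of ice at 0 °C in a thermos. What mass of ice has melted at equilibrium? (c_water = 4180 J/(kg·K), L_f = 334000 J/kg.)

m_melted ≈ 0.282 kg

Water can give up m c ΔT = 0.549·4180·41 = 94088 J before reaching 0 °C.
Fully melting the ice requires m_ice L_f = 0.505·334000 = 168670 J.
That's not enough to melt it all — equilibrium is at 0 °C with ice remaining.
m_melted·334000 = 94088  ⇒  m_melted ≈ 0.2817 kg.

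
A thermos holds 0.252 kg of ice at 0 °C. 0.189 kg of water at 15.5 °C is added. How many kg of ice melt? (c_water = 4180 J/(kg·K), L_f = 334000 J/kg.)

m_melted ≈ 0.0367 kg

Water can give up m c ΔT = 0.189×4180×15.5 = 12245 J before reaching 0 °C.
Melting all 0.252 kg of ice would need 0.252×334000 = 84168 J.
12245 J < 84168 J, so only part of the ice melts and the system sits at 0 °C.
Mass melted = 12245/334000 ≈ 0.03666 kg.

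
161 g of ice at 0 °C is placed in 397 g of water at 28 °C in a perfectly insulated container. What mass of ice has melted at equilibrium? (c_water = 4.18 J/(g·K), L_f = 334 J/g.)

Cooling the water to 0 °C releases 397·4.18·28 = 46465 J.
To melt every bit of ice: 161·334 = 53774 J.
That's not enough to melt it all — equilibrium is at 0 °C with ice remaining.
Mass melted = 46465/334 ≈ 139.1 g.

m_melted ≈ 139 g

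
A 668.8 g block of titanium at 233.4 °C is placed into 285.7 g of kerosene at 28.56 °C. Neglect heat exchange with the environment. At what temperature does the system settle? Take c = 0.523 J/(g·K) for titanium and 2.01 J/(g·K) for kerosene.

T_f ≈ 106.1 °C

Net heat exchanged in the isolated system is zero:
668.8·0.523·(T − 233.4) + 285.7·2.01·(T − 28.56) = 0
349.78(T − 233.4) + 574.26(T − 28.56) = 0
(349.78 + 574.26) T = 349.78·233.4 + 574.26·28.56
T = 98040/924.04 ≈ 106.10 °C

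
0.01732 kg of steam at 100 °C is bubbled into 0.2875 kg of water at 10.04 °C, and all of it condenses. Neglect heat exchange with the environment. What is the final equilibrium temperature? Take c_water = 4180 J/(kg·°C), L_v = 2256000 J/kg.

Energy conservation, ΣQ = 0:
steam→water at 100 °C releases m L_v = 0.01732×2256000 = 39074
  condensate cools 100→T: 0.01732×4180×(T − 100) = 72.4(T − 100)
  original water: 1201.8(T − 10.04)
1274.1 T = 39074 + 7239.8 + 12066 = 58379
T ≈ 45.82 °C — below 100 °C, confirming all the steam condensed.

T_f ≈ 45.8 °C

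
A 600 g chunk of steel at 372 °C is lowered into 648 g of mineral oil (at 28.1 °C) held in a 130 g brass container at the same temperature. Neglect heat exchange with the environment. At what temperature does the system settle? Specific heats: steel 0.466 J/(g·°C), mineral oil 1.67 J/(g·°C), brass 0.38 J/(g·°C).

T_f ≈ 96.2 °C

Conservation of energy gives ΣQ = 0:
600·0.466·(T − 372) + 648·1.67·(T − 28.1) + 130·0.38·(T − 28.1) = 0
279.6(T − 372) + 1082.2(T − 28.1) + 49.4(T − 28.1) = 0
(279.6 + 1082.2 + 49.4) T = 279.6·372 + 1082.2·28.1 + 49.4·28.1
T = 135808 / 1411.2 = 96.2 °C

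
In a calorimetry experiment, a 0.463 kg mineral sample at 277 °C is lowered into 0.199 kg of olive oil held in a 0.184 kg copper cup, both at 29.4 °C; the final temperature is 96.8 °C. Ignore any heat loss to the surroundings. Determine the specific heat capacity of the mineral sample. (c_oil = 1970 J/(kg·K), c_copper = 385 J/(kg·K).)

Setting the total heat transfer to zero:
0.463·c·(96.8 − 277) + 0.199·1970·(96.8 − 29.4) + 0.184·385·(96.8 − 29.4) = 0
-83.43 c = -31197
c = -31197/-83.43 ≈ 373.9 J/(kg·K)

c ≈ 374 J/(kg·K)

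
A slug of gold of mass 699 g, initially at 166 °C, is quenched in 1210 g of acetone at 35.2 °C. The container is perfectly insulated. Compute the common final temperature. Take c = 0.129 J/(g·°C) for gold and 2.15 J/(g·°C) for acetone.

T_f = Σ m_i c_i T_i / Σ m_i c_i:
T_f = (90.17×166 + 2601.5×35.2) / (90.17 + 2601.5)
    = 106541 / 2691.7 ≈ 39.58 °C

T_f ≈ 39.6 °C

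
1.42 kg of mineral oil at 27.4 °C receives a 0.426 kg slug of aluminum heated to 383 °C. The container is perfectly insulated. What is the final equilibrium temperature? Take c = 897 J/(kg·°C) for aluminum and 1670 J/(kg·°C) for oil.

Heat lost by the aluminum equals heat gained by the oil:
0.426·897·(383 − T) = 1.42·1670·(T − 27.4)
382.12(383 − T) = 2371.4(T − 27.4)
2753.5 T = 211329  ⇒  T ≈ 76.75 °C

T_f ≈ 76.7 °C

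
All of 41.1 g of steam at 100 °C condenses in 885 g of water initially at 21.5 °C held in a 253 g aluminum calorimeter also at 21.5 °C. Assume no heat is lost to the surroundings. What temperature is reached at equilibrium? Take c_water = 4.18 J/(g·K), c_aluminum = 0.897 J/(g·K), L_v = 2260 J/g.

T_f ≈ 47.5 °C

Energy conservation, ΣQ = 0:
steam→water at 100 °C releases m L_v = 41.1×2260 = 92886; condensate cools 100→T: 41.1×4.18×(T − 100) = 171.8(T − 100); water warms: 885×4.18×(T − 21.5) = 3699.3(T − 21.5); cup: 226.94(T − 21.5)
4098 T = 92886 + 17180 + 84414 = 194480
T ≈ 47.46 °C (< 100 °C, so full condensation is consistent).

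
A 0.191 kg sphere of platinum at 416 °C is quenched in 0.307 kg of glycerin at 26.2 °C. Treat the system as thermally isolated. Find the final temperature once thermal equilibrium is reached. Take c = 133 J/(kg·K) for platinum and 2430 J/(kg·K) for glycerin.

Setting the total heat transfer to zero:
0.191×133×(T − 416) + 0.307×2430×(T − 26.2) = 0
25.4(T − 416) + 746.01(T − 26.2) = 0
771.41 T = 30113
T = 30113 / 771.41 = 39 °C

T_f ≈ 39.0 °C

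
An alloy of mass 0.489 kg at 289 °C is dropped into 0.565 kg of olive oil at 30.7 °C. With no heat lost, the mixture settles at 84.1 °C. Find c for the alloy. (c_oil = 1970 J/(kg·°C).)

Energy conservation, ΣQ = 0:
0.489·c·(84.1 − 289) + 0.565·1970·(84.1 − 30.7) = 0
-100.2 c = -59437
c = -59437/-100.2 ≈ 593.2 J/(kg·°C)

c ≈ 593 J/(kg·°C)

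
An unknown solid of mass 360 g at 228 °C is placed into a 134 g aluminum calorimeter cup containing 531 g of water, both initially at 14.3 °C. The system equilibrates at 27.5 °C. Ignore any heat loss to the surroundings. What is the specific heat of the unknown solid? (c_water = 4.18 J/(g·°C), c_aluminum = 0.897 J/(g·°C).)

c ≈ 0.428 J/(g·°C)

Setting the total heat transfer to zero:
360·c·(27.5 − 228) + 531·4.18·(27.5 − 14.3) + 134·0.897·(27.5 − 14.3) = 0
-72180 c = -30885
c = -30885/-72180 ≈ 0.4279 J/(g·°C)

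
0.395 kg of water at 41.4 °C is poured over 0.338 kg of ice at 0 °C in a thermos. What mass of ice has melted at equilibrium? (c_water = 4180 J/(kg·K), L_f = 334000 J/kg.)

m_melted ≈ 0.205 kg

Cooling the water to 0 °C releases 0.395×4180×41.4 = 68356 J.
To melt every bit of ice: 0.338×334000 = 112892 J.
Since 68356 < 112892 J, not all the ice melts; equilibrium is at 0 °C.
Mass melted = 68356/334000 ≈ 0.2047 kg.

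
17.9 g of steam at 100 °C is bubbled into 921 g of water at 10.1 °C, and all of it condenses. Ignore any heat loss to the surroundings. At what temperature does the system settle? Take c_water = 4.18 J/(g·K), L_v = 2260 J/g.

T_f ≈ 22.1 °C

Energy conservation, ΣQ = 0:
condense steam: −17.9×2260 = −40454; condensate cools 100→T: 17.9×4.18×(T − 100) = 74.82(T − 100); original water: 3849.8(T − 10.1)
3924.6 T = 40454 + 7482.2 + 38883 = 86819
T ≈ 22.12 °C — below 100 °C, confirming all the steam condensed.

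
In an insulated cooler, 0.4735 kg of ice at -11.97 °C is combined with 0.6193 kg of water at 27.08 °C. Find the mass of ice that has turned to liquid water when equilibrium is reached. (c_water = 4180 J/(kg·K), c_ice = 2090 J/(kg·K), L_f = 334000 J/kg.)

Cooling the water to 0 °C releases 0.6193×4180×27.08 = 70101 J.
Of that, 0.4735×2090×11.97 = 11846 J goes to bring the ice to 0 °C, leaving 58256 J.
To melt every bit of ice: 0.4735×334000 = 158149 J.
That's not enough to melt it all — equilibrium is at 0 °C with ice remaining.
m_melt = 58256 / L_f = 0.1744 kg.

m_melted ≈ 0.174 kg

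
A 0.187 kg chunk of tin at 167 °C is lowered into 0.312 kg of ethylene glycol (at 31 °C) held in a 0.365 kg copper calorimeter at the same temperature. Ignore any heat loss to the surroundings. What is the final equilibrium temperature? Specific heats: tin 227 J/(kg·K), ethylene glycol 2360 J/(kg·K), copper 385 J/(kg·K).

T_f ≈ 37.3 °C

Net heat exchanged in the isolated system is zero:
0.187×227×(T − 167) + 0.312×2360×(T − 31) + 0.365×385×(T − 31) = 0
(42.45 + 736.32 + 140.53) T = 42.45×167 + 736.32×31 + 140.53×31
T ≈ 37.28 °C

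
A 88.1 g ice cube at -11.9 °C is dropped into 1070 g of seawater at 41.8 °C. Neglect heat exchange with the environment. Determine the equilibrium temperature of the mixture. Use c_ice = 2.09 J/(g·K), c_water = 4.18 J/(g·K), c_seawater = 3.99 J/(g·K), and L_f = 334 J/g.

Let T be the final temperature. ΣQ_i = 0:
warm ice to 0 °C: 88.1×2.09×(0 − (-11.9)) = 2191.1; fusion: m_ice L_f = 88.1×334 = 29425; meltwater 0→T: 88.1×4.18×T = 368.26 T; seawater: 4269.3(T − 41.8)
4637.6 T = 178457 − 31617 = 146840
T ≈ 31.66 °C — above 0 °C, consistent with complete melting.

T_f ≈ 31.7 °C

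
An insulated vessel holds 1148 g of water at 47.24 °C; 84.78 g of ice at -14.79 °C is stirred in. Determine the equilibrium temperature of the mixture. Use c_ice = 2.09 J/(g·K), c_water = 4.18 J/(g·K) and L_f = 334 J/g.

Let T be the final temperature. ΣQ_i = 0:
warm ice to 0 °C: 84.78·2.09·(0 − (-14.79)) = 2620.6; melt ice: 84.78·334 = 28317; warm the meltwater: 354.38 T; water: 4798.6(T − 47.24)
5153 T = 226688 − 30937 = 195751
T ≈ 37.99 °C (positive, so assuming full melt was valid).

T_f ≈ 38.0 °C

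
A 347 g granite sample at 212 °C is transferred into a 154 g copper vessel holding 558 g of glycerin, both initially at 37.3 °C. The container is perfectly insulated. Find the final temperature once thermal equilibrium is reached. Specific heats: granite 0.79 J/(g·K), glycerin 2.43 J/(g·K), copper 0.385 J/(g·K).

T_f ≈ 65.6 °C

Net heat exchanged in the isolated system is zero:
347·0.79·(T − 212) + 558·2.43·(T − 37.3) + 154·0.385·(T − 37.3) = 0
274.13(T − 212) + 1355.9(T − 37.3) + 59.29(T − 37.3) = 0
(274.13 + 1355.9 + 59.29) T = 274.13·212 + 1355.9·37.3 + 59.29·37.3
T = 110904/1689.4 ≈ 65.65 °C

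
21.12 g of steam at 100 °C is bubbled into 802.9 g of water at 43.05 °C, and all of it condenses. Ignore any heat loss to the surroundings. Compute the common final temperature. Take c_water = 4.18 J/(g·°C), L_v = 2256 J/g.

Let T be the final temperature. ΣQ_i = 0:
latent heat released on condensation: 21.12×2256 = 47647; condensed water 100 °C→T: 88.28(T − 100); water warms: 802.9×4.18×(T − 43.05) = 3356.1(T − 43.05)
3444.4 T = 47647 + 8828.2 + 144481 = 200956
T ≈ 58.34 °C (< 100 °C, so full condensation is consistent).

T_f ≈ 58.3 °C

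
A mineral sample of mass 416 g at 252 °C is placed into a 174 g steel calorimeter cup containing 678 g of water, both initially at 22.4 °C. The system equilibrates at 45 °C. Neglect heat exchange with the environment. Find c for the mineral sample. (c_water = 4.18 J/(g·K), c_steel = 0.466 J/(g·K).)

c ≈ 0.765 J/(g·K)

Conservation of energy gives ΣQ = 0:
416·c·(45 − 252) + 678·4.18·(45 − 22.4) + 174·0.466·(45 − 22.4) = 0
-86112 c = -65882
c = -65882/-86112 ≈ 0.7651 J/(g·K)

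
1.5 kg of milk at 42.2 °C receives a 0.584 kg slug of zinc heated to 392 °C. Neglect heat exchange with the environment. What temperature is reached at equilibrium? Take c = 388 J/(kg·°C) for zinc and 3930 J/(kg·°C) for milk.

T_f is the heat-capacity-weighted average of the initial temperatures:
T_f = (226.59·392 + 5895·42.2) / (226.59 + 5895)
    = 337593 / 6121.6 ≈ 55.15 °C

T_f ≈ 55.1 °C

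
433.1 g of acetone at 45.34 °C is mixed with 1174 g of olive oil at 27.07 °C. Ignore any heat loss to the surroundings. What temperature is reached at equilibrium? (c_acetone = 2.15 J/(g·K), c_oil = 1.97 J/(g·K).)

Taking heat into each body as positive, Σ m c ΔT = 0:
433.1×2.15×(T − 45.34) + 1174×1.97×(T − 27.07) = 0
931.16(T − 45.34) + 2312.8(T − 27.07) = 0
3243.9 T = 104826
T = 104826 / 3243.9 = 32.3 °C

T_f ≈ 32.3 °C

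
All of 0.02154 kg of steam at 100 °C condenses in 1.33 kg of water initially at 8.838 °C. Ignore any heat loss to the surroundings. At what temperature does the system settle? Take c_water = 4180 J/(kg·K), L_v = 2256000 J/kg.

Let T be the final temperature. ΣQ_i = 0:
latent heat released on condensation: 0.02154×2256000 = 48594
  condensed water 100 °C→T: 90.04(T − 100)
  water warms: 1.33×4180×(T − 8.838) = 5559.4(T − 8.838)
5649.4 T = 48594 + 9003.7 + 49134 = 106732
T ≈ 18.89 °C, under the boiling point, so the assumption holds.

T_f ≈ 18.9 °C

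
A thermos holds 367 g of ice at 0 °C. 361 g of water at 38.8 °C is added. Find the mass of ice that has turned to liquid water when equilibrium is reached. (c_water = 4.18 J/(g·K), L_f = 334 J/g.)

m_melted ≈ 175 g

Cooling the water to 0 °C releases 361×4.18×38.8 = 58548 J.
To melt every bit of ice: 367×334 = 122578 J.
58548 J < 122578 J, so only part of the ice melts and the system sits at 0 °C.
m_melted×334 = 58548  ⇒  m_melted ≈ 175.3 g.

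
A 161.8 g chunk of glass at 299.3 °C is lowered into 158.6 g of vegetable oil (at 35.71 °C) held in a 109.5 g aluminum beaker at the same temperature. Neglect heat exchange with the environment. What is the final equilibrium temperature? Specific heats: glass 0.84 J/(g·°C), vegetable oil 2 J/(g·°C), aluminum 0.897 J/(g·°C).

T_f ≈ 100.7 °C

With ΣQ=0 the equilibrium temperature is the m·c-weighted mean:
T_f = (135.91×299.3 + 317.2×35.71 + 98.22×35.71) / (135.91 + 317.2 + 98.22)
    = 55513 / 551.33 ≈ 100.69 °C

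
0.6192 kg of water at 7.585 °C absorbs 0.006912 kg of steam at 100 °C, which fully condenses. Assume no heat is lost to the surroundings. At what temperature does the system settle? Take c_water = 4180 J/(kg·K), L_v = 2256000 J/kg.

T_f ≈ 14.6 °C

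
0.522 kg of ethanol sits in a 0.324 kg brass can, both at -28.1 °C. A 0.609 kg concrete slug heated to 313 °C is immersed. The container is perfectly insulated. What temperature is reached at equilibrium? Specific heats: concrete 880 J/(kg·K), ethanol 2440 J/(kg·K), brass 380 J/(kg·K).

T_f ≈ 66.5 °C

Energy conservation, ΣQ = 0:
0.609·880·(T − 313) + 0.522·2440·(T − (-28.1)) + 0.324·380·(T − (-28.1)) = 0
535.92(T − 313) + 1273.7(T − (-28.1)) + 123.12(T − (-28.1)) = 0
(535.92 + 1273.7 + 123.12) T = 535.92·313 + 1273.7·(-28.1) + 123.12·(-28.1)
T = 128493/1932.7 ≈ 66.48 °C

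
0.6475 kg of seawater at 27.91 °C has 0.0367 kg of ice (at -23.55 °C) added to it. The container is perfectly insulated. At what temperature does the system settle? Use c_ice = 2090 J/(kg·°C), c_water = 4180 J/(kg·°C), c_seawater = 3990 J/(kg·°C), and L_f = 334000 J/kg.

T_f ≈ 21.2 °C

Let T be the final temperature. ΣQ_i = 0:
ice -23.55→0 °C: 0.0367·2090·23.55 = 1806.4
  fusion: m_ice L_f = 0.0367·334000 = 12258
  warm the meltwater: 153.41 T
  seawater cools: 0.6475·3990·(T − 27.91) = 2583.5(T − 27.91)
2736.9 T = 72106 − 14064 = 58042
T ≈ 21.21 °C (positive, so assuming full melt was valid).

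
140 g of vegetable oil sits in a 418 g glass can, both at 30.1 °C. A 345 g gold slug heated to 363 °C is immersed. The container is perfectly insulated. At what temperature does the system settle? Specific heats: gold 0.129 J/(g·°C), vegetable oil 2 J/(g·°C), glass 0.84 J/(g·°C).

Let T be the final temperature. ΣQ_i = 0:
345×0.129×(T − 363) + 140×2×(T − 30.1) + 418×0.84×(T − 30.1) = 0
675.62 T = 35152
T ≈ 52.03 °C

T_f ≈ 52.0 °C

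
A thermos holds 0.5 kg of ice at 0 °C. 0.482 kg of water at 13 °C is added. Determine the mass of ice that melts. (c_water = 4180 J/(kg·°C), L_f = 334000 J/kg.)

m_melted ≈ 0.0784 kg

Cooling the water to 0 °C releases 0.482×4180×13 = 26192 J.
Melting all 0.5 kg of ice would need 0.5×334000 = 167000 J.
That's not enough to melt it all — equilibrium is at 0 °C with ice remaining.
Mass melted = 26192/334000 ≈ 0.07842 kg.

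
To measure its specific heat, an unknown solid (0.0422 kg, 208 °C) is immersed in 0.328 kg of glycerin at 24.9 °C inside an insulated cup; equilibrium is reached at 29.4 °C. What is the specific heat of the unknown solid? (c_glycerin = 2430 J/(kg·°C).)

c ≈ 476 J/(kg·°C)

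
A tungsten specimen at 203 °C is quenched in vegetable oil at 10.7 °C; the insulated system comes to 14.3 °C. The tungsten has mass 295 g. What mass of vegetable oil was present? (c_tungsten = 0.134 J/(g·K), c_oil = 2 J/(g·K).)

m ≈ 1040 g

Heat gained plus heat lost sum to zero:
295×0.134×(14.3 − 203) + m×2×(14.3 − 10.7) = 0
7.2 m = 7459.3
m = 7459.3/7.2 ≈ 1036 g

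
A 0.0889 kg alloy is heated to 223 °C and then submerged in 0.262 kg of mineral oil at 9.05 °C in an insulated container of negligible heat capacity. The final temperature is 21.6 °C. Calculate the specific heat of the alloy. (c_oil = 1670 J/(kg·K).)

Setting the total heat transfer to zero:
0.0889×c×(21.6 − 223) + 0.262×1670×(21.6 − 9.05) = 0
-17.9 c = -5491.1
c = -5491.1/-17.9 ≈ 306.7 J/(kg·K)

c ≈ 307 J/(kg·K)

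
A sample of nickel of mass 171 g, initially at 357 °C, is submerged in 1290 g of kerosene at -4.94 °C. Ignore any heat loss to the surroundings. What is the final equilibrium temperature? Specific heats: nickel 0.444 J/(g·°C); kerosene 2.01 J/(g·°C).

Setting the total heat transfer to zero:
171·0.444·(T − 357) + 1290·2.01·(T − (-4.94)) = 0
(75.92 + 2592.9) T = 75.92·357 + 2592.9·(-4.94)
T = 14296 / 2668.8 = 5.36 °C

T_f ≈ 5.4 °C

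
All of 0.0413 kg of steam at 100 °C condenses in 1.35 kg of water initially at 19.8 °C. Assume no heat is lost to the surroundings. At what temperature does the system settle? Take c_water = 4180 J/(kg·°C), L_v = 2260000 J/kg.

T_f ≈ 38.2 °C

Net heat exchanged in the isolated system is zero:
steam→water at 100 °C releases m L_v = 0.0413×2260000 = 93338; condensate cools 100→T: 0.0413×4180×(T − 100) = 172.63(T − 100); water warms: 1.35×4180×(T − 19.8) = 5643(T − 19.8)
5815.6 T = 93338 + 17263 + 111731 = 222333
T ≈ 38.23 °C, under the boiling point, so the assumption holds.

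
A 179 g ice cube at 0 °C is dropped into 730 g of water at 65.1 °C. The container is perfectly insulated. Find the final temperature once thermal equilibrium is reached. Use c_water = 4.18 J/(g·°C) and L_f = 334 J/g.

T_f ≈ 36.5 °C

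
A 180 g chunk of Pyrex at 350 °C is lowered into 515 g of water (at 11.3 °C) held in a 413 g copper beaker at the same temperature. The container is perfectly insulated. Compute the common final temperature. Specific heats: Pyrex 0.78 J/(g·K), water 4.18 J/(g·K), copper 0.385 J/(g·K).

T_f ≈ 30.7 °C

Let T be the final temperature. ΣQ_i = 0:
180×0.78×(T − 350) + 515×4.18×(T − 11.3) + 413×0.385×(T − 11.3) = 0
140.4(T − 350) + 2152.7(T − 11.3) + 159(T − 11.3) = 0
(140.4 + 2152.7 + 159) T = 140.4×350 + 2152.7×11.3 + 159×11.3
T = 75262/2452.1 ≈ 30.69 °C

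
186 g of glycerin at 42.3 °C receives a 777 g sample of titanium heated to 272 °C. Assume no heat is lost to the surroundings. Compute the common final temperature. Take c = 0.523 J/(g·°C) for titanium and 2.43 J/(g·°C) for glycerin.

Setting the total heat transfer to zero:
777×0.523×(T − 272) + 186×2.43×(T − 42.3) = 0
406.37(T − 272) + 451.98(T − 42.3) = 0
(406.37 + 451.98) T = 406.37×272 + 451.98×42.3
T = 129652/858.35 ≈ 151.05 °C

T_f ≈ 151.0 °C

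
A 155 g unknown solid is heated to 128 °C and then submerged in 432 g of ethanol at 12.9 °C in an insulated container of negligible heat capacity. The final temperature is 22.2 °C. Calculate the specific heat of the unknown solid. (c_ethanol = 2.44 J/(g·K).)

c ≈ 0.598 J/(g·K)

m_s c (T_s − T_f) = m_ethanol c_ethanol (T_f − T_0):
155·c·(128 − 22.2) = 432·2.44·(22.2 − 12.9)
16399 c = 9802.9  ⇒  c ≈ 0.5978 J/(g·K)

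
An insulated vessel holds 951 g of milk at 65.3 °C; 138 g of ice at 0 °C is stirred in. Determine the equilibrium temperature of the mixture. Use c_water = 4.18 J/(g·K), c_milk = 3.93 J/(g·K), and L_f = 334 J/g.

Energy balance with sensible and latent terms:
latent heat to melt: 138×334 = 46092
  warm the meltwater: 576.84 T
  milk: 3737.4(T − 65.3)
4314.3 T = 244054 − 46092 = 197962
T ≈ 45.89 °C. Since T > 0 °C, the all-ice-melts assumption holds.

T_f ≈ 45.9 °C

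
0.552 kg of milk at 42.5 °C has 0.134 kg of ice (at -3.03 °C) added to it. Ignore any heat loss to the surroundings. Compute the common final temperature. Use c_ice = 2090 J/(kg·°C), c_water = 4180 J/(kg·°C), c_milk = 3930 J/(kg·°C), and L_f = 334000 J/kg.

Net heat exchanged in the isolated system is zero:
ice -3.03→0 °C: 0.134·2090·3.03 = 848.58; melt ice: 0.134·334000 = 44756; meltwater 0→T: 0.134·4180·T = 560.12 T; milk cools: 0.552·3930·(T − 42.5) = 2169.4(T − 42.5)
2729.5 T = 92198 − 45605 = 46593
T ≈ 17.07 °C. Since T > 0 °C, the all-ice-melts assumption holds.

T_f ≈ 17.1 °C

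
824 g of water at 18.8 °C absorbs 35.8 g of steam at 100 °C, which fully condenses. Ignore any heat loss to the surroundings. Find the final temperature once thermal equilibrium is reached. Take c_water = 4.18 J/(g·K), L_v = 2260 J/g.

Conservation of energy gives ΣQ = 0:
condense steam: −35.8×2260 = −80908
  condensed water 100 °C→T: 149.64(T − 100)
  water warms: 824×4.18×(T − 18.8) = 3444.3(T − 18.8)
3594 T = 80908 + 14964 + 64753 = 160626
T ≈ 44.69 °C — below 100 °C, confirming all the steam condensed.

T_f ≈ 44.7 °C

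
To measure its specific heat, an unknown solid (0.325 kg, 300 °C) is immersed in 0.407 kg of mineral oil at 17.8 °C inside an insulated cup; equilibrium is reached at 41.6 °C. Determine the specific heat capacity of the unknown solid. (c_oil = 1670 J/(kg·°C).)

c ≈ 193 J/(kg·°C)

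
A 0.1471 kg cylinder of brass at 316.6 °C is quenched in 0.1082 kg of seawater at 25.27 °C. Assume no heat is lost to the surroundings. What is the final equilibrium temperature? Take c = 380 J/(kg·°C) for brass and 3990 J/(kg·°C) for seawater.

Set heat shed by the hot body equal to heat absorbed by the cold body:
0.1471×380×(316.6 − T) = 0.1082×3990×(T − 25.27)
55.9(316.6 − T) = 431.72(T − 25.27)
487.62 T = 28607  ⇒  T ≈ 58.67 °C

T_f ≈ 58.7 °C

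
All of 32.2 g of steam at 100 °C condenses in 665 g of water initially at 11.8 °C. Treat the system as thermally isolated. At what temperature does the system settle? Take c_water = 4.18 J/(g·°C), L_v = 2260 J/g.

T_f ≈ 40.8 °C

Energy balance with sensible and latent terms:
condense steam: −32.2·2260 = −72772
  condensate cools 100→T: 32.2·4.18·(T − 100) = 134.6(T − 100)
  water warms: 665·4.18·(T − 11.8) = 2779.7(T − 11.8)
2914.3 T = 72772 + 13460 + 32800 = 119032
T ≈ 40.84 °C (< 100 °C, so full condensation is consistent).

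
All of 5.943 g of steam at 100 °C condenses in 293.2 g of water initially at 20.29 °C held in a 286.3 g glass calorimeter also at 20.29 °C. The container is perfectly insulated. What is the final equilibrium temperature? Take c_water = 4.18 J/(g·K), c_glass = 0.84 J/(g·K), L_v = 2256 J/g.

T_f ≈ 30.6 °C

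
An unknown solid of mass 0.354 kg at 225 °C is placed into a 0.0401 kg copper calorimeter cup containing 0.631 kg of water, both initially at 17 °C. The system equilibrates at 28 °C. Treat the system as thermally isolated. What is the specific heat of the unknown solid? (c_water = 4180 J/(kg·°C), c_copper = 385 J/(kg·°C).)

Heat gained plus heat lost sum to zero:
0.354·c·(28 − 225) + 0.631·4180·(28 − 17) + 0.0401·385·(28 − 17) = 0
-69.74 c = -29183
c = -29183/-69.74 ≈ 418.5 J/(kg·°C)

c ≈ 418 J/(kg·°C)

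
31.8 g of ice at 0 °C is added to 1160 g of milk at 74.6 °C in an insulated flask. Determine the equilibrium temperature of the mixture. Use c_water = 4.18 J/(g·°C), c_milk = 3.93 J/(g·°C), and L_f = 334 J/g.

Net heat exchanged in the isolated system is zero:
fusion: m_ice L_f = 31.8×334 = 10621
  warm the meltwater: 132.92 T
  milk: 4558.8(T − 74.6)
4691.7 T = 340086 − 10621 = 329465
T ≈ 70.22 °C — above 0 °C, consistent with complete melting.

T_f ≈ 70.2 °C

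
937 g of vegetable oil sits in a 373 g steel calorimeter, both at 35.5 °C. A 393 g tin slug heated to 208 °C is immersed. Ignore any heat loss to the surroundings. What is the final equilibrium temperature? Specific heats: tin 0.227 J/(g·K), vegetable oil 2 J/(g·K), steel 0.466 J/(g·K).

Heat gained plus heat lost sum to zero:
393*0.227*(T − 208) + 937*2*(T − 35.5) + 373*0.466*(T − 35.5) = 0
89.21(T − 208) + 1874(T − 35.5) + 173.82(T − 35.5) = 0
(89.21 + 1874 + 173.82) T = 89.21*208 + 1874*35.5 + 173.82*35.5
T ≈ 42.70 °C

T_f ≈ 42.7 °C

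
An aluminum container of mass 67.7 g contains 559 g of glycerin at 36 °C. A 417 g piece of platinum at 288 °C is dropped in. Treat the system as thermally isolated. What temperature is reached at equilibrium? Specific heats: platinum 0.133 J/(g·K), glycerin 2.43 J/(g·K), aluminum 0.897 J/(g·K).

T_f ≈ 45.5 °C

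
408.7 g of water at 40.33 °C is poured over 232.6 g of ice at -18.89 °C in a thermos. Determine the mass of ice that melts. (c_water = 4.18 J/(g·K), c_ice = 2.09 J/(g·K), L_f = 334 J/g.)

Water can give up m c ΔT = 408.7×4.18×40.33 = 68898 J before reaching 0 °C.
Of that, 232.6×2.09×18.89 = 9183.1 J goes to bring the ice to 0 °C, leaving 59715 J.
Fully melting the ice requires m_ice L_f = 232.6×334 = 77688 J.
That's not enough to melt it all — equilibrium is at 0 °C with ice remaining.
m_melt = 59715 / L_f = 178.8 g.

m_melted ≈ 179 g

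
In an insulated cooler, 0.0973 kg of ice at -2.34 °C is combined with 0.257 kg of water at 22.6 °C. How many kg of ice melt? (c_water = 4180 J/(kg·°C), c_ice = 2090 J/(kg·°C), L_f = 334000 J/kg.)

Cooling the water to 0 °C releases 0.257·4180·22.6 = 24278 J.
Warming the ice to 0 °C takes 0.0973·2090·2.34 = 475.86 J, leaving 23802 J for melting.
Melting all 0.0973 kg of ice would need 0.0973·334000 = 32498 J.
That's not enough to melt it all — equilibrium is at 0 °C with ice remaining.
m_melted·334000 = 23802  ⇒  m_melted ≈ 0.07126 kg.

m_melted ≈ 0.0713 kg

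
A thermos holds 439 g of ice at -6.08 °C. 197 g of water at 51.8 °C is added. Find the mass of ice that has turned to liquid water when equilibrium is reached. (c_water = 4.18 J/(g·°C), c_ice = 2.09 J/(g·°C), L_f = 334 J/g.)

m_melted ≈ 111 g

Water can give up m c ΔT = 197×4.18×51.8 = 42655 J before reaching 0 °C.
Warming the ice to 0 °C takes 439×2.09×6.08 = 5578.5 J, leaving 37077 J for melting.
Melting all 439 g of ice would need 439×334 = 146626 J.
37077 J < 146626 J, so only part of the ice melts and the system sits at 0 °C.
m_melted×334 = 37077  ⇒  m_melted ≈ 111 g.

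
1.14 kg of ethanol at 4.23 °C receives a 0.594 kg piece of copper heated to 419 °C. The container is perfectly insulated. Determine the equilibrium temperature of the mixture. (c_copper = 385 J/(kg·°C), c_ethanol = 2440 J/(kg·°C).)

T_f is the heat-capacity-weighted average of the initial temperatures:
T_f = (228.69×419 + 2781.6×4.23) / (228.69 + 2781.6)
    = 107587 / 3010.3 ≈ 35.74 °C

T_f ≈ 35.7 °C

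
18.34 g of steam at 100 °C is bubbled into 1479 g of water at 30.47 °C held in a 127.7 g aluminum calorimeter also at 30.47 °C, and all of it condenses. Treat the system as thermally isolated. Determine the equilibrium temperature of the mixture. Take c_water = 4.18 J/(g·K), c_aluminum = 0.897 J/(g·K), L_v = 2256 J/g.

Conservation of energy gives ΣQ = 0:
latent heat released on condensation: 18.34·2256 = 41375; condensate cools 100→T: 18.34·4.18·(T − 100) = 76.66(T − 100); original water: 6182.2(T − 30.47); aluminum cup: 127.7·0.897·(T − 30.47) = 114.55(T − 30.47)
6373.4 T = 41375 + 7666.1 + 191862 = 240904
T ≈ 37.80 °C (< 100 °C, so full condensation is consistent).

T_f ≈ 37.8 °C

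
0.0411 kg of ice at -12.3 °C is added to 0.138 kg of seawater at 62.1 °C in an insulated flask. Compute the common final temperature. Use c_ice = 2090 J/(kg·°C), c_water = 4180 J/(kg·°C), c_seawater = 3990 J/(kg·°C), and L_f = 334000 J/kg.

T_f ≈ 26.9 °C

Let T be the final temperature. ΣQ_i = 0:
warm ice to 0 °C: 0.0411×2090×(0 − (-12.3)) = 1056.6
  fusion: m_ice L_f = 0.0411×334000 = 13727
  warm the meltwater: 171.8 T
  seawater cools: 0.138×3990×(T − 62.1) = 550.62(T − 62.1)
722.42 T = 34194 − 14784 = 19410
T ≈ 26.87 °C — above 0 °C, consistent with complete melting.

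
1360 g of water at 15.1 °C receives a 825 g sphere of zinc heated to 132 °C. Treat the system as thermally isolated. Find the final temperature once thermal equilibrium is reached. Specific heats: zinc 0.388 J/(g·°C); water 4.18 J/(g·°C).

T_f ≈ 21.3 °C

Net heat exchanged in the isolated system is zero:
825×0.388×(T − 132) + 1360×4.18×(T − 15.1) = 0
6004.9 T = 128094
T ≈ 21.33 °C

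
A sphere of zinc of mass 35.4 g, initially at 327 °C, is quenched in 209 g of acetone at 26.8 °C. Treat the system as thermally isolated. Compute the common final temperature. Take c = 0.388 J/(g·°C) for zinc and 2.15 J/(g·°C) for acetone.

T_f ≈ 35.7 °C

Heat gained plus heat lost sum to zero:
35.4×0.388×(T − 327) + 209×2.15×(T − 26.8) = 0
463.09 T = 16534
T = 16534/463.09 ≈ 35.70 °C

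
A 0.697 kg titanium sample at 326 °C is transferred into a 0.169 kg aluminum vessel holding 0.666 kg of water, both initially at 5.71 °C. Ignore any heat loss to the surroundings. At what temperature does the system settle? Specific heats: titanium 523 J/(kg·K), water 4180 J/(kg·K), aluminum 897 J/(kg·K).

T_f ≈ 41.1 °C

T_f is the heat-capacity-weighted average of the initial temperatures:
T_f = (364.53×326 + 2783.9×5.71 + 151.59×5.71) / (364.53 + 2783.9 + 151.59)
    = 135599 / 3300 ≈ 41.09 °C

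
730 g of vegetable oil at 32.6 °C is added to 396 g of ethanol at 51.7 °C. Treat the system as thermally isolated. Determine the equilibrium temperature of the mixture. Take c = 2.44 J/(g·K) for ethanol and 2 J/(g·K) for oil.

T_f ≈ 40.2 °C

Heat lost by the ethanol equals heat gained by the oil:
396*2.44*(51.7 − T) = 730*2*(T − 32.6)
966.24(51.7 − T) = 1460(T − 32.6)
2426.2 T = 97551  ⇒  T ≈ 40.21 °C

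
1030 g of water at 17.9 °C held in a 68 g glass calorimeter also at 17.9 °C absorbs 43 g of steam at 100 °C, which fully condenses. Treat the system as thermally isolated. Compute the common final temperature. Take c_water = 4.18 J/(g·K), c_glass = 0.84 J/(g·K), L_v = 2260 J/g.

Sum of m c ΔT and latent-heat terms is zero:
steam→water at 100 °C releases m L_v = 43×2260 = 97180; condensate cools 100→T: 43×4.18×(T − 100) = 179.74(T − 100); original water: 4305.4(T − 17.9); cup: 57.12(T − 17.9)
4542.3 T = 97180 + 17974 + 78089 = 193243
T ≈ 42.54 °C, under the boiling point, so the assumption holds.

T_f ≈ 42.5 °C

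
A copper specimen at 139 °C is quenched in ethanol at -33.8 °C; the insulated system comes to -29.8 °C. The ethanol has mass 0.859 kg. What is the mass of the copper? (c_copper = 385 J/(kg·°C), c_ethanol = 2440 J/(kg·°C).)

m ≈ 0.129 kg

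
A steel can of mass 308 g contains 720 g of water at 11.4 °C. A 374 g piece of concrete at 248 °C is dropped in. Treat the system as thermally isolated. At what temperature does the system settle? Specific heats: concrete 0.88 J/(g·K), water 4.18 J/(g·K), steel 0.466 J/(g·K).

T_f ≈ 33.8 °C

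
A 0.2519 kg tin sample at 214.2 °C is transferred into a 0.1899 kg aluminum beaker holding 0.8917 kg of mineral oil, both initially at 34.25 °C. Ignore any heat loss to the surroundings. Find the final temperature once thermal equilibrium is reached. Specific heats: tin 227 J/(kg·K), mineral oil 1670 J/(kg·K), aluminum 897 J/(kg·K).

Taking heat into each body as positive, Σ m c ΔT = 0:
0.2519*227*(T − 214.2) + 0.8917*1670*(T − 34.25) + 0.1899*897*(T − 34.25) = 0
57.18(T − 214.2) + 1489.1(T − 34.25) + 170.34(T − 34.25) = 0
(57.18 + 1489.1 + 170.34) T = 57.18*214.2 + 1489.1*34.25 + 170.34*34.25
T = 69085 / 1716.7 = 40.2 °C

T_f ≈ 40.2 °C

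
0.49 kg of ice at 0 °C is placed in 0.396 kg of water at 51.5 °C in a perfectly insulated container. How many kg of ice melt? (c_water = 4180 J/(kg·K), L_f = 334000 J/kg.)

m_melted ≈ 0.255 kg

Water can give up m c ΔT = 0.396·4180·51.5 = 85247 J before reaching 0 °C.
Fully melting the ice requires m_ice L_f = 0.49·334000 = 163660 J.
85247 J < 163660 J, so only part of the ice melts and the system sits at 0 °C.
m_melted·334000 = 85247  ⇒  m_melted ≈ 0.2552 kg.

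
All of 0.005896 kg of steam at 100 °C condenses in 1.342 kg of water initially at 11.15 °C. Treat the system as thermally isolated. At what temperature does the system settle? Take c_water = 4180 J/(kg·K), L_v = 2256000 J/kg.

Energy conservation, ΣQ = 0:
condense steam: −0.005896·2256000 = −13301; condensate cools 100→T: 0.005896·4180·(T − 100) = 24.65(T − 100); original water: 5609.6(T − 11.15)
5634.2 T = 13301 + 2464.5 + 62547 = 78312
T ≈ 13.90 °C, under the boiling point, so the assumption holds.

T_f ≈ 13.9 °C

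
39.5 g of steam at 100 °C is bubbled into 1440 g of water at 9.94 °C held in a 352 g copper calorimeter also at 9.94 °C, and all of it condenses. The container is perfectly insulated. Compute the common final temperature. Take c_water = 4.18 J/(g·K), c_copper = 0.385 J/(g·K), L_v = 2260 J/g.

T_f ≈ 26.4 °C

Net heat exchanged in the isolated system is zero:
condense steam: −39.5×2260 = −89270; condensed water 100 °C→T: 165.11(T − 100); original water: 6019.2(T − 9.94); cup: 135.52(T − 9.94)
6319.8 T = 89270 + 16511 + 61178 = 166959
T ≈ 26.42 °C, under the boiling point, so the assumption holds.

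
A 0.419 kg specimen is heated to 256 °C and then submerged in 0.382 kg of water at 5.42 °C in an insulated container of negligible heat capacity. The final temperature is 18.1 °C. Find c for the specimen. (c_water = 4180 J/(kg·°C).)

m_s c (T_s − T_f) = m_water c_water (T_f − T_0):
0.419×c×(256 − 18.1) = 0.382×4180×(18.1 − 5.42)
99.68 c = 20247  ⇒  c ≈ 203.1 J/(kg·°C)

c ≈ 203 J/(kg·°C)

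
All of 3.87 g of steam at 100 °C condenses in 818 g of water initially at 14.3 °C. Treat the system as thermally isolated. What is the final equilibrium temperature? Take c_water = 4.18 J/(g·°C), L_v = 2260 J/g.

Conservation of energy gives ΣQ = 0:
steam→water at 100 °C releases m L_v = 3.87×2260 = 8746.2
  condensate cools 100→T: 3.87×4.18×(T − 100) = 16.18(T − 100)
  water warms: 818×4.18×(T − 14.3) = 3419.2(T − 14.3)
3435.4 T = 8746.2 + 1617.7 + 48895 = 59259
T ≈ 17.25 °C (< 100 °C, so full condensation is consistent).

T_f ≈ 17.2 °C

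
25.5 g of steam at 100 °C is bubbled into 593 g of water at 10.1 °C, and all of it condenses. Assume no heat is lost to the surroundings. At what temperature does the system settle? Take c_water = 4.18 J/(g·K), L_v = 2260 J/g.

Sum of m c ΔT and latent-heat terms is zero:
latent heat released on condensation: 25.5·2260 = 57630; condensed water 100 °C→T: 106.59(T − 100); water warms: 593·4.18·(T − 10.1) = 2478.7(T − 10.1)
2585.3 T = 57630 + 10659 + 25035 = 93324
T ≈ 36.10 °C (< 100 °C, so full condensation is consistent).

T_f ≈ 36.1 °C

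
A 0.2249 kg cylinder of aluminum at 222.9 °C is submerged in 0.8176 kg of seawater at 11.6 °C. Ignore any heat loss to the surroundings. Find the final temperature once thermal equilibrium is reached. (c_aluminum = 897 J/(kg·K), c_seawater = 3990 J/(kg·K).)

Energy conservation, ΣQ = 0:
0.2249·897·(T − 222.9) + 0.8176·3990·(T − 11.6) = 0
3464 T = 82809
T = 82809 / 3464 = 23.9 °C

T_f ≈ 23.9 °C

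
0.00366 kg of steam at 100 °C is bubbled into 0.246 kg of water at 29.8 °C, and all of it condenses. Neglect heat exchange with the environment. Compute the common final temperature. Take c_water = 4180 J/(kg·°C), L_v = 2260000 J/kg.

T_f ≈ 38.8 °C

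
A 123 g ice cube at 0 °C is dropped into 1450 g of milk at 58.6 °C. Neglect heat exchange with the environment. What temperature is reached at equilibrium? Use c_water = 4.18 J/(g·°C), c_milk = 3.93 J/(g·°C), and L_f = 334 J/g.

Energy conservation, ΣQ = 0:
latent heat to melt: 123×334 = 41082; warm the meltwater: 514.14 T; milk cools: 1450×3.93×(T − 58.6) = 5698.5(T − 58.6)
6212.6 T = 333932 − 41082 = 292850
T ≈ 47.14 °C — above 0 °C, consistent with complete melting.

T_f ≈ 47.1 °C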